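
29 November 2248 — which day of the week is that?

Wednesday

Doomsday rule: the anchor day for the 2200s is Friday. For year 48: 48÷12 = 4 r 0, and 0÷4 = 0, so 4+0+0 = 4.
Friday + 4 ≡ Tuesday — that's 2248's doomsday.
In November the doomsday date is Nov 7.
Nov 29 is 22 days after Nov 7; 22 mod 7 = 1, so Tuesday + 1 = Wednesday.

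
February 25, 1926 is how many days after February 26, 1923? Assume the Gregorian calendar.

Feb 26, 1923 → Feb 26, 1924: 365 days.
Feb 26, 1924 → Feb 26, 1925: 366 days (Feb 29, 1924 is in that span).
Feb 26, 1925 → Mar 26, 1925: 28 days (February has 28).
Mar 26, 1925 → Apr 26, 1925: 31 days (March has 31).
Apr 26, 1925 → May 26, 1925: 30 days (April has 30).
May 26, 1925 → Jun 26, 1925: 31 days (May has 31).
Jun 26, 1925 → Jul 26, 1925: 30 days (June has 30).
Jul 26, 1925 → Aug 26, 1925: 31 days (July has 31).
Aug 26, 1925 → Sep 26, 1925: 31 days (August has 31).
Sep 26, 1925 → Oct 26, 1925: 30 days (September has 30).
Oct 26, 1925 → Nov 26, 1925: 31 days (October has 31).
Nov 26, 1925 → Dec 26, 1925: 30 days (November has 30).
Dec 26, 1925 → Jan 26, 1926: 31 days (December has 31).
Jan 26, 1926 → Feb 25, 1926: 30 days.
Total: 1095 days.

1095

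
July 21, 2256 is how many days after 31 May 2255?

May 31, 2255 → May 31, 2256: 366 days (Feb 29, 2256 is in that span).
May 31, 2256 → Jun 30, 2256: 30 days (May has 31).
Jun 30, 2256 → Jul 21, 2256: 21 days.
Total: 417 days.

417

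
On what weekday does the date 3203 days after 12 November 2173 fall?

Tuesday

First find the weekday of Nov 12, 2173. Doomsday rule: the anchor day for the 2100s is Sunday. For year 73: 73÷12 = 6 r 1, and 1÷4 = 0, so 6+1+0 = 7.
Sunday + 7 ≡ Sunday — that's 2173's doomsday.
In November the doomsday date is Nov 7.
Nov 12 is 5 days after Nov 7; 5 mod 7 = 5, so Sunday + 5 = Friday.
3203 mod 7 = 4, so 3203 days after a Friday is Friday + 4 = Tuesday.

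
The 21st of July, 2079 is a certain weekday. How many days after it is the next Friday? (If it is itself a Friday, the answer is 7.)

Jul 21, 2079 is a Friday.
From Friday to the next Friday is 7 days.

7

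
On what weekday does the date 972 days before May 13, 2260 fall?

Monday

May 13, 2260 is a Sunday.
972 mod 7 = 6, so 972 days before a Sunday is Sunday − 6 = Monday.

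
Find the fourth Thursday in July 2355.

July 28, 2355

July 1, 2355 is a Friday.
The first Thursday is therefore July 7 (6 days later).
The fourth Thursday is 7 + 3×7 = July 28.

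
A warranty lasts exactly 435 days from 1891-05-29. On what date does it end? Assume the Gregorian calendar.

August 6, 1892

+366 (one year; includes Feb 29, 1892) → May 29, 1892 (69 left).
May has 31 days: +3 → Jun 1, 1892 (66 left).
Jun has 30 days: +30 → Jul 1, 1892 (36 left).
Jul has 31 days: +31 → Aug 1, 1892 (5 left).
+5 → Aug 6, 1892.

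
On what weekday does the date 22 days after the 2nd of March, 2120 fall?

Sunday

First find the weekday of Mar 2, 2120. Doomsday rule: the anchor day for the 2100s is Sunday. For year 20: 20÷12 = 1 r 8, and 8÷4 = 2, so 1+8+2 = 11.
Sunday + 11 ≡ Thursday — that's 2120's doomsday.
In March the doomsday date is Mar 14.
Mar 2 is 12 days before Mar 14; 12 mod 7 = 5, so Thursday − 5 = Saturday.
22 mod 7 = 1, so 22 days after a Saturday is Saturday + 1 = Sunday.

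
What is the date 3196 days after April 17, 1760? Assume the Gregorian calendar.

January 16, 1769

+365 (one year) → Apr 17, 1761 (2831 left).
+365 (one year) → Apr 17, 1762 (2466 left).
+365 (one year) → Apr 17, 1763 (2101 left).
+366 (one year; includes Feb 29, 1764) → Apr 17, 1764 (1735 left).
+365 (one year) → Apr 17, 1765 (1370 left).
+365 (one year) → Apr 17, 1766 (1005 left).
+365 (one year) → Apr 17, 1767 (640 left).
+366 (one year; includes Feb 29, 1768) → Apr 17, 1768 (274 left).
Apr has 30 days: +14 → May 1, 1768 (260 left).
May has 31 days: +31 → Jun 1, 1768 (229 left).
Jun has 30 days: +30 → Jul 1, 1768 (199 left).
Jul has 31 days: +31 → Aug 1, 1768 (168 left).
Aug has 31 days: +31 → Sep 1, 1768 (137 left).
Sep has 30 days: +30 → Oct 1, 1768 (107 left).
Oct has 31 days: +31 → Nov 1, 1768 (76 left).
Nov has 30 days: +30 → Dec 1, 1768 (46 left).
Dec has 31 days: +31 → Jan 1, 1769 (15 left).
+15 → Jan 16, 1769.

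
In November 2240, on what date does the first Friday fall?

November 1, 2240 is a Sunday.
The first Friday is therefore November 6 (5 days later).

November 6, 2240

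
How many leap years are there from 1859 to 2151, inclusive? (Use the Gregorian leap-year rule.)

Multiples of 4 in [1859,2151]: 73.
Of those, multiples of 100: 3 (not leap unless ÷400).
Multiples of 400: 1.
Leap years = 73 − 3 + 1 = 71.

71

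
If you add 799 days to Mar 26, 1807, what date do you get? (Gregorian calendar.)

+366 (one year; includes Feb 29, 1808) → Mar 26, 1808 (433 left).
+365 (one year) → Mar 26, 1809 (68 left).
Mar has 31 days: +6 → Apr 1, 1809 (62 left).
Apr has 30 days: +30 → May 1, 1809 (32 left).
May has 31 days: +31 → Jun 1, 1809 (1 left).
+1 → Jun 2, 1809.

June 2, 1809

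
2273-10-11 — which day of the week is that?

Saturday

Doomsday rule: the anchor day for the 2200s is Friday. For year 73: 73÷12 = 6 r 1, and 1÷4 = 0, so 6+1+0 = 7.
Friday + 7 ≡ Friday — that's 2273's doomsday.
In October the doomsday date is Oct 10.
Oct 11 is 1 day after Oct 10; 1 mod 7 = 1, so Friday + 1 = Saturday.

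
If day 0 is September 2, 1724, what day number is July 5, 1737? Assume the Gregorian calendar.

4689

Sep 2, 1724 → Sep 2, 1725: 365 days.
Sep 2, 1725 → Sep 2, 1726: 365 days.
Sep 2, 1726 → Sep 2, 1727: 365 days.
Sep 2, 1727 → Sep 2, 1728: 366 days (Feb 29, 1728 is in that span).
Sep 2, 1728 → Sep 2, 1729: 365 days.
Sep 2, 1729 → Sep 2, 1730: 365 days.
Sep 2, 1730 → Sep 2, 1731: 365 days.
Sep 2, 1731 → Sep 2, 1732: 366 days (Feb 29, 1732 is in that span).
Sep 2, 1732 → Sep 2, 1733: 365 days.
Sep 2, 1733 → Sep 2, 1734: 365 days.
Sep 2, 1734 → Sep 2, 1735: 365 days.
Sep 2, 1735 → Sep 2, 1736: 366 days (Feb 29, 1736 is in that span).
Sep 2, 1736 → Oct 2, 1736: 30 days (September has 30).
Oct 2, 1736 → Nov 2, 1736: 31 days (October has 31).
Nov 2, 1736 → Dec 2, 1736: 30 days (November has 30).
Dec 2, 1736 → Jan 2, 1737: 31 days (December has 31).
Jan 2, 1737 → Feb 2, 1737: 31 days (January has 31).
Feb 2, 1737 → Mar 2, 1737: 28 days (February has 28).
Mar 2, 1737 → Apr 2, 1737: 31 days (March has 31).
Apr 2, 1737 → May 2, 1737: 30 days (April has 30).
May 2, 1737 → Jun 2, 1737: 31 days (May has 31).
Jun 2, 1737 → Jul 2, 1737: 30 days (June has 30).
Jul 2, 1737 → Jul 5, 1737: 3 days.
Total: 4689 days.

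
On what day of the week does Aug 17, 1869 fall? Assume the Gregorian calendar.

Tuesday

January 1, 1869 is a Friday.
Jan 1, 1869 → Feb 1, 1869: 31 days (January has 31).
Feb 1, 1869 → Mar 1, 1869: 28 days (February has 28).
Mar 1, 1869 → Apr 1, 1869: 31 days (March has 31).
Apr 1, 1869 → May 1, 1869: 30 days (April has 30).
May 1, 1869 → Jun 1, 1869: 31 days (May has 31).
Jun 1, 1869 → Jul 1, 1869: 30 days (June has 30).
Jul 1, 1869 → Aug 1, 1869: 31 days (July has 31).
Aug 1, 1869 → Aug 17, 1869: 16 days.
Total: 228 days.
228 mod 7 = 4, so Friday + 4 = Tuesday.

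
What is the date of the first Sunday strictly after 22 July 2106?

July 25, 2106

Jul 22, 2106 is a Thursday.
From Thursday to the next Sunday is 3 days.
Jul 22, 2106 + 3 = Jul 25, 2106.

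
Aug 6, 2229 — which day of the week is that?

Doomsday rule: the anchor day for the 2200s is Friday. For year 29: 29÷12 = 2 r 5, and 5÷4 = 1, so 2+5+1 = 8.
Friday + 8 ≡ Saturday — that's 2229's doomsday.
In August the doomsday date is Aug 8.
Aug 6 is 2 days before Aug 8; 2 mod 7 = 2, so Saturday − 2 = Thursday.

Thursday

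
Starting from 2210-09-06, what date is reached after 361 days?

Sep has 30 days: +25 → Oct 1, 2210 (336 left).
Oct has 31 days: +31 → Nov 1, 2210 (305 left).
Nov has 30 days: +30 → Dec 1, 2210 (275 left).
Dec has 31 days: +31 → Jan 1, 2211 (244 left).
Jan has 31 days: +31 → Feb 1, 2211 (213 left).
Feb has 28 days: +28 → Mar 1, 2211 (185 left).
Mar has 31 days: +31 → Apr 1, 2211 (154 left).
Apr has 30 days: +30 → May 1, 2211 (124 left).
May has 31 days: +31 → Jun 1, 2211 (93 left).
Jun has 30 days: +30 → Jul 1, 2211 (63 left).
Jul has 31 days: +31 → Aug 1, 2211 (32 left).
Aug has 31 days: +31 → Sep 1, 2211 (1 left).
+1 → Sep 2, 2211.

September 2, 2211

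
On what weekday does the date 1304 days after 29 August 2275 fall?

Aug 29, 2275 is a Sunday.
1304 mod 7 = 2, so 1304 days after a Sunday is Sunday + 2 = Tuesday.

Tuesday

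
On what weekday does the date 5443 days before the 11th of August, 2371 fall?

Aug 11, 2371 is a Wednesday.
5443 mod 7 = 4, so 5443 days before a Wednesday is Wednesday − 4 = Saturday.

Saturday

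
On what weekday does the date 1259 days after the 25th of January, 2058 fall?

Thursday

Jan 25, 2058 is a Friday.
1259 mod 7 = 6, so 1259 days after a Friday is Friday + 6 = Thursday.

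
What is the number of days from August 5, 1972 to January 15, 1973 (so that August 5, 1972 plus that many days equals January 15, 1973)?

Aug 5, 1972 → Sep 5, 1972: 31 days (August has 31).
Sep 5, 1972 → Oct 5, 1972: 30 days (September has 30).
Oct 5, 1972 → Nov 5, 1972: 31 days (October has 31).
Nov 5, 1972 → Dec 5, 1972: 30 days (November has 30).
Dec 5, 1972 → Jan 5, 1973: 31 days (December has 31).
Jan 5, 1973 → Jan 15, 1973: 10 days.
Total: 163 days.

163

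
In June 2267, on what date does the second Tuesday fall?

June 11, 2267

June 1, 2267 is a Saturday.
The first Tuesday is therefore June 4 (3 days later).
The second Tuesday is 4 + 1×7 = June 11.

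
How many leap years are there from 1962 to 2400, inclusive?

Multiples of 4 in [1962,2400]: 110.
Of those, multiples of 100: 5 (not leap unless ÷400).
Multiples of 400: 2.
Leap years = 110 − 5 + 2 = 107.

107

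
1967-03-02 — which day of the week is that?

Thursday

Doomsday rule: the anchor day for the 1900s is Wednesday. For year 67: 67÷12 = 5 r 7, and 7÷4 = 1, so 5+7+1 = 13.
Wednesday + 13 ≡ Tuesday — that's 1967's doomsday.
In March the doomsday date is Mar 14.
Mar 2 is 12 days before Mar 14; 12 mod 7 = 5, so Tuesday − 5 = Thursday.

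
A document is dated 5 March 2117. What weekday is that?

Friday

Doomsday rule: the anchor day for the 2100s is Sunday. For year 17: 17÷12 = 1 r 5, and 5÷4 = 1, so 1+5+1 = 7.
Sunday + 7 ≡ Sunday — that's 2117's doomsday.
In March the doomsday date is Mar 14.
Mar 5 is 9 days before Mar 14; 9 mod 7 = 2, so Sunday − 2 = Friday.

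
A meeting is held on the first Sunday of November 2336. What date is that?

November 1, 2336

November 1, 2336 is a Sunday.
The first Sunday is therefore November 1 (same day).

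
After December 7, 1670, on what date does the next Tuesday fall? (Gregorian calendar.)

Dec 7, 1670 is a Sunday.
From Sunday to the next Tuesday is 2 days.
Dec 7, 1670 + 2 = Dec 9, 1670.

December 9, 1670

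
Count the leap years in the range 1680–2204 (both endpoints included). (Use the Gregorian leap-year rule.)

Multiples of 4 in [1680,2204]: 132.
Of those, multiples of 100: 6 (not leap unless ÷400).
Multiples of 400: 1.
Leap years = 132 − 6 + 1 = 127.

127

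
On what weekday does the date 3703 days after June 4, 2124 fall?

Sunday

First find the weekday of Jun 4, 2124. Doomsday rule: the anchor day for the 2100s is Sunday. For year 24: 24÷12 = 2 r 0, and 0÷4 = 0, so 2+0+0 = 2.
Sunday + 2 ≡ Tuesday — that's 2124's doomsday.
In June the doomsday date is Jun 6.
Jun 4 is 2 days before Jun 6; 2 mod 7 = 2, so Tuesday − 2 = Sunday.
3703 mod 7 = 0, so 3703 days after a Sunday is Sunday + 0 = Sunday.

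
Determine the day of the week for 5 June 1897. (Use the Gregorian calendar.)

Doomsday rule: the anchor day for the 1800s is Friday. For year 97: 97÷12 = 8 r 1, and 1÷4 = 0, so 8+1+0 = 9.
Friday + 9 ≡ Sunday — that's 1897's doomsday.
In June the doomsday date is Jun 6.
Jun 5 is 1 day before Jun 6; 1 mod 7 = 1, so Sunday − 1 = Saturday.

Saturday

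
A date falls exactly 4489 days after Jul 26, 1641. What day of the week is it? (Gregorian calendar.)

Sunday

First find the weekday of Jul 26, 1641. Doomsday rule: the anchor day for the 1600s is Tuesday. For year 41: 41÷12 = 3 r 5, and 5÷4 = 1, so 3+5+1 = 9.
Tuesday + 9 ≡ Thursday — that's 1641's doomsday.
In July the doomsday date is Jul 11.
Jul 26 is 15 days after Jul 11; 15 mod 7 = 1, so Thursday + 1 = Friday.
4489 mod 7 = 2, so 4489 days after a Friday is Friday + 2 = Sunday.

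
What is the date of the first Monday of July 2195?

July 1, 2195 is a Wednesday.
The first Monday is therefore July 6 (5 days later).

July 6, 2195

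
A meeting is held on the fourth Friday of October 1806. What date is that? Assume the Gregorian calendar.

October 24, 1806

October 1, 1806 is a Wednesday.
The first Friday is therefore October 3 (2 days later).
The fourth Friday is 3 + 3×7 = October 24.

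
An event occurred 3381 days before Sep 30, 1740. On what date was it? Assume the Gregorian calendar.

June 29, 1731

−366 (one year; includes Feb 29, 1740) → Sep 30, 1739 (3015 left).
−365 (one year) → Sep 30, 1738 (2650 left).
−365 (one year) → Sep 30, 1737 (2285 left).
−365 (one year) → Sep 30, 1736 (1920 left).
−366 (one year; includes Feb 29, 1736) → Sep 30, 1735 (1554 left).
−365 (one year) → Sep 30, 1734 (1189 left).
−365 (one year) → Sep 30, 1733 (824 left).
−365 (one year) → Sep 30, 1732 (459 left).
−366 (one year; includes Feb 29, 1732) → Sep 30, 1731 (93 left).
−30 → Aug 31, 1731 (end of Aug, 31 days; 63 left).
−31 → Jul 31, 1731 (end of Jul, 31 days; 32 left).
−31 → Jun 30, 1731 (end of Jun, 30 days; 1 left).
−1 → Jun 29, 1731.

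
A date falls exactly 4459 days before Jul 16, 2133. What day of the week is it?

Thursday

First find the weekday of Jul 16, 2133. Doomsday rule: the anchor day for the 2100s is Sunday. For year 33: 33÷12 = 2 r 9, and 9÷4 = 2, so 2+9+2 = 13.
Sunday + 13 ≡ Saturday — that's 2133's doomsday.
In July the doomsday date is Jul 11.
Jul 16 is 5 days after Jul 11; 5 mod 7 = 5, so Saturday + 5 = Thursday.
4459 mod 7 = 0, so 4459 days before a Thursday is Thursday − 0 = Thursday.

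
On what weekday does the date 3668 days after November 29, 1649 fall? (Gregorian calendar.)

Nov 29, 1649 is a Monday.
3668 mod 7 = 0, so 3668 days after a Monday is Monday + 0 = Monday.

Monday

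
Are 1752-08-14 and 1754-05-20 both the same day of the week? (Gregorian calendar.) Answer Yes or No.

Yes

From Aug 14, 1752 to May 20, 1754 is 644 days.
644 mod 7 = 0, so they are the same weekday.
(Aug 14, 1752 is a Monday; May 20, 1754 is a Monday.)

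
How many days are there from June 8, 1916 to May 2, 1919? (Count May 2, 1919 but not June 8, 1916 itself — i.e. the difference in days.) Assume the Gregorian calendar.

1058

Jun 8, 1916 → Jun 8, 1917: 365 days.
Jun 8, 1917 → Jun 8, 1918: 365 days.
Jun 8, 1918 → Jul 8, 1918: 30 days (June has 30).
Jul 8, 1918 → Aug 8, 1918: 31 days (July has 31).
Aug 8, 1918 → Sep 8, 1918: 31 days (August has 31).
Sep 8, 1918 → Oct 8, 1918: 30 days (September has 30).
Oct 8, 1918 → Nov 8, 1918: 31 days (October has 31).
Nov 8, 1918 → Dec 8, 1918: 30 days (November has 30).
Dec 8, 1918 → Jan 8, 1919: 31 days (December has 31).
Jan 8, 1919 → Feb 8, 1919: 31 days (January has 31).
Feb 8, 1919 → Mar 8, 1919: 28 days (February has 28).
Mar 8, 1919 → Apr 8, 1919: 31 days (March has 31).
Apr 8, 1919 → May 2, 1919: 24 days.
Total: 1058 days.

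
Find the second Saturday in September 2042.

September 1, 2042 is a Monday.
The first Saturday is therefore September 6 (5 days later).
The second Saturday is 6 + 1×7 = September 13.

September 13, 2042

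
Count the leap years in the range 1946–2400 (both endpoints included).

Multiples of 4 in [1946,2400]: 114.
Of those, multiples of 100: 5 (not leap unless ÷400).
Multiples of 400: 2.
Leap years = 114 − 5 + 2 = 111.

111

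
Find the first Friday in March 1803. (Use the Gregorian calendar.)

March 1, 1803 is a Tuesday.
The first Friday is therefore March 4 (3 days later).

March 4, 1803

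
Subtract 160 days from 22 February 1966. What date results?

September 15, 1965

−22 → Jan 31, 1966 (end of Jan, 31 days; 138 left).
−31 → Dec 31, 1965 (end of Dec, 31 days; 107 left).
−31 → Nov 30, 1965 (end of Nov, 30 days; 76 left).
−30 → Oct 31, 1965 (end of Oct, 31 days; 46 left).
−31 → Sep 30, 1965 (end of Sep, 30 days; 15 left).
−15 → Sep 15, 1965.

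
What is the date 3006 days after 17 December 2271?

March 10, 2280

+366 (one year; includes Feb 29, 2272) → Dec 17, 2272 (2640 left).
+365 (one year) → Dec 17, 2273 (2275 left).
+365 (one year) → Dec 17, 2274 (1910 left).
+365 (one year) → Dec 17, 2275 (1545 left).
+366 (one year; includes Feb 29, 2276) → Dec 17, 2276 (1179 left).
+365 (one year) → Dec 17, 2277 (814 left).
+365 (one year) → Dec 17, 2278 (449 left).
+365 (one year) → Dec 17, 2279 (84 left).
Dec has 31 days: +15 → Jan 1, 2280 (69 left).
Jan has 31 days: +31 → Feb 1, 2280 (38 left).
Feb has 29 days: +29 → Mar 1, 2280 (9 left).
+9 → Mar 10, 2280.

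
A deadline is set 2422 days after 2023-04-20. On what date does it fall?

December 6, 2029

+366 (one year; includes Feb 29, 2024) → Apr 20, 2024 (2056 left).
+365 (one year) → Apr 20, 2025 (1691 left).
+365 (one year) → Apr 20, 2026 (1326 left).
+365 (one year) → Apr 20, 2027 (961 left).
+366 (one year; includes Feb 29, 2028) → Apr 20, 2028 (595 left).
+365 (one year) → Apr 20, 2029 (230 left).
Apr has 30 days: +11 → May 1, 2029 (219 left).
May has 31 days: +31 → Jun 1, 2029 (188 left).
Jun has 30 days: +30 → Jul 1, 2029 (158 left).
Jul has 31 days: +31 → Aug 1, 2029 (127 left).
Aug has 31 days: +31 → Sep 1, 2029 (96 left).
Sep has 30 days: +30 → Oct 1, 2029 (66 left).
Oct has 31 days: +31 → Nov 1, 2029 (35 left).
Nov has 30 days: +30 → Dec 1, 2029 (5 left).
+5 → Dec 6, 2029.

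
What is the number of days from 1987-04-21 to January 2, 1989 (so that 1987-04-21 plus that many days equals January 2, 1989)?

Apr 21, 1987 → Apr 21, 1988: 366 days (Feb 29, 1988 is in that span).
Apr 21, 1988 → May 21, 1988: 30 days (April has 30).
May 21, 1988 → Jun 21, 1988: 31 days (May has 31).
Jun 21, 1988 → Jul 21, 1988: 30 days (June has 30).
Jul 21, 1988 → Aug 21, 1988: 31 days (July has 31).
Aug 21, 1988 → Sep 21, 1988: 31 days (August has 31).
Sep 21, 1988 → Oct 21, 1988: 30 days (September has 30).
Oct 21, 1988 → Nov 21, 1988: 31 days (October has 31).
Nov 21, 1988 → Dec 21, 1988: 30 days (November has 30).
Dec 21, 1988 → Jan 2, 1989: 12 days.
Total: 622 days.

622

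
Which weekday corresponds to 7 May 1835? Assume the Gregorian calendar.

Doomsday rule: the anchor day for the 1800s is Friday. For year 35: 35÷12 = 2 r 11, and 11÷4 = 2, so 2+11+2 = 15.
Friday + 15 ≡ Saturday — that's 1835's doomsday.
In May the doomsday date is May 9.
May 7 is 2 days before May 9; 2 mod 7 = 2, so Saturday − 2 = Thursday.

Thursday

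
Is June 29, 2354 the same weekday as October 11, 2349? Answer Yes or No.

From Oct 11, 2349 to Jun 29, 2354 is 1722 days.
1722 mod 7 = 0, so they are the same weekday.
(Oct 11, 2349 is a Tuesday; Jun 29, 2354 is a Tuesday.)

Yes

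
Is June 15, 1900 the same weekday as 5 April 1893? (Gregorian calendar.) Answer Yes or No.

From Apr 5, 1893 to Jun 15, 1900 is 2627 days.
2627 mod 7 = 2, so they are different weekdays.
(Apr 5, 1893 is a Wednesday; Jun 15, 1900 is a Friday.)

No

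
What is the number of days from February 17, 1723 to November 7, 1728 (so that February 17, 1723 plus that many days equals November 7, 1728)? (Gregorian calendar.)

Feb 17, 1723 → Feb 17, 1724: 365 days.
Feb 17, 1724 → Feb 17, 1725: 366 days (Feb 29, 1724 is in that span).
Feb 17, 1725 → Feb 17, 1726: 365 days.
Feb 17, 1726 → Feb 17, 1727: 365 days.
Feb 17, 1727 → Feb 17, 1728: 365 days.
Feb 17, 1728 → Mar 17, 1728: 29 days (February has 29).
Mar 17, 1728 → Apr 17, 1728: 31 days (March has 31).
Apr 17, 1728 → May 17, 1728: 30 days (April has 30).
May 17, 1728 → Jun 17, 1728: 31 days (May has 31).
Jun 17, 1728 → Jul 17, 1728: 30 days (June has 30).
Jul 17, 1728 → Aug 17, 1728: 31 days (July has 31).
Aug 17, 1728 → Sep 17, 1728: 31 days (August has 31).
Sep 17, 1728 → Oct 17, 1728: 30 days (September has 30).
Oct 17, 1728 → Nov 7, 1728: 21 days.
Total: 2090 days.

2090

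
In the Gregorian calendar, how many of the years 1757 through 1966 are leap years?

50

Multiples of 4 in [1757,1966]: 52.
Of those, multiples of 100: 2 (not leap unless ÷400).
Multiples of 400: 0.
Leap years = 52 − 2 + 0 = 50.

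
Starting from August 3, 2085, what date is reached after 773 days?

September 15, 2087

+365 (one year) → Aug 3, 2086 (408 left).
+365 (one year) → Aug 3, 2087 (43 left).
Aug has 31 days: +29 → Sep 1, 2087 (14 left).
+14 → Sep 15, 2087.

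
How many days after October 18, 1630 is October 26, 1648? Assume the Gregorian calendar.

6583

Oct 18, 1630 → Oct 18, 1631: 365 days.
Oct 18, 1631 → Oct 18, 1632: 366 days (Feb 29, 1632 is in that span).
Oct 18, 1632 → Oct 18, 1633: 365 days.
Oct 18, 1633 → Oct 18, 1634: 365 days.
Oct 18, 1634 → Oct 18, 1635: 365 days.
Oct 18, 1635 → Oct 18, 1636: 366 days (Feb 29, 1636 is in that span).
Oct 18, 1636 → Oct 18, 1637: 365 days.
Oct 18, 1637 → Oct 18, 1638: 365 days.
Oct 18, 1638 → Oct 18, 1639: 365 days.
Oct 18, 1639 → Oct 18, 1640: 366 days (Feb 29, 1640 is in that span).
Oct 18, 1640 → Oct 18, 1641: 365 days.
Oct 18, 1641 → Oct 18, 1642: 365 days.
Oct 18, 1642 → Oct 18, 1643: 365 days.
Oct 18, 1643 → Oct 18, 1644: 366 days (Feb 29, 1644 is in that span).
Oct 18, 1644 → Oct 18, 1645: 365 days.
Oct 18, 1645 → Oct 18, 1646: 365 days.
Oct 18, 1646 → Oct 18, 1647: 365 days.
Oct 18, 1647 → Nov 18, 1647: 31 days (October has 31).
Nov 18, 1647 → Dec 18, 1647: 30 days (November has 30).
Dec 18, 1647 → Jan 18, 1648: 31 days (December has 31).
Jan 18, 1648 → Feb 18, 1648: 31 days (January has 31).
Feb 18, 1648 → Mar 18, 1648: 29 days (February has 29).
Mar 18, 1648 → Apr 18, 1648: 31 days (March has 31).
Apr 18, 1648 → May 18, 1648: 30 days (April has 30).
May 18, 1648 → Jun 18, 1648: 31 days (May has 31).
Jun 18, 1648 → Jul 18, 1648: 30 days (June has 30).
Jul 18, 1648 → Aug 18, 1648: 31 days (July has 31).
Aug 18, 1648 → Sep 18, 1648: 31 days (August has 31).
Sep 18, 1648 → Oct 18, 1648: 30 days (September has 30).
Oct 18, 1648 → Oct 26, 1648: 8 days.
Total: 6583 days.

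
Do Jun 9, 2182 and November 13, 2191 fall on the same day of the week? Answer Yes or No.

Yes

From Jun 9, 2182 to Nov 13, 2191 is 3444 days.
3444 mod 7 = 0, so they are the same weekday.
(Jun 9, 2182 is a Sunday; Nov 13, 2191 is a Sunday.)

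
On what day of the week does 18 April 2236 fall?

Monday

January 1, 2236 is a Friday.
Jan 1, 2236 → Feb 1, 2236: 31 days (January has 31).
Feb 1, 2236 → Mar 1, 2236: 29 days (February has 29).
Mar 1, 2236 → Apr 1, 2236: 31 days (March has 31).
Apr 1, 2236 → Apr 18, 2236: 17 days.
Total: 108 days.
108 mod 7 = 3, so Friday + 3 = Monday.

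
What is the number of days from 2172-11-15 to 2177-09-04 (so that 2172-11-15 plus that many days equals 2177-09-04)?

1754

Nov 15, 2172 → Nov 15, 2173: 365 days.
Nov 15, 2173 → Nov 15, 2174: 365 days.
Nov 15, 2174 → Nov 15, 2175: 365 days.
Nov 15, 2175 → Nov 15, 2176: 366 days (Feb 29, 2176 is in that span).
Nov 15, 2176 → Dec 15, 2176: 30 days (November has 30).
Dec 15, 2176 → Jan 15, 2177: 31 days (December has 31).
Jan 15, 2177 → Feb 15, 2177: 31 days (January has 31).
Feb 15, 2177 → Mar 15, 2177: 28 days (February has 28).
Mar 15, 2177 → Apr 15, 2177: 31 days (March has 31).
Apr 15, 2177 → May 15, 2177: 30 days (April has 30).
May 15, 2177 → Jun 15, 2177: 31 days (May has 31).
Jun 15, 2177 → Jul 15, 2177: 30 days (June has 30).
Jul 15, 2177 → Aug 15, 2177: 31 days (July has 31).
Aug 15, 2177 → Sep 4, 2177: 20 days.
Total: 1754 days.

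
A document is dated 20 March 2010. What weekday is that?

Saturday

January 1, 2010 is a Friday.
Jan 1, 2010 → Feb 1, 2010: 31 days (January has 31).
Feb 1, 2010 → Mar 1, 2010: 28 days (February has 28).
Mar 1, 2010 → Mar 20, 2010: 19 days.
Total: 78 days.
78 mod 7 = 1, so Friday + 1 = Saturday.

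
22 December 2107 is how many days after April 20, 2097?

3897

Apr 20, 2097 → Apr 20, 2098: 365 days.
Apr 20, 2098 → Apr 20, 2099: 365 days.
Apr 20, 2099 → Apr 20, 2100: 365 days.
Apr 20, 2100 → Apr 20, 2101: 365 days.
Apr 20, 2101 → Apr 20, 2102: 365 days.
Apr 20, 2102 → Apr 20, 2103: 365 days.
Apr 20, 2103 → Apr 20, 2104: 366 days (Feb 29, 2104 is in that span).
Apr 20, 2104 → Apr 20, 2105: 365 days.
Apr 20, 2105 → Apr 20, 2106: 365 days.
Apr 20, 2106 → Apr 20, 2107: 365 days.
Apr 20, 2107 → May 20, 2107: 30 days (April has 30).
May 20, 2107 → Jun 20, 2107: 31 days (May has 31).
Jun 20, 2107 → Jul 20, 2107: 30 days (June has 30).
Jul 20, 2107 → Aug 20, 2107: 31 days (July has 31).
Aug 20, 2107 → Sep 20, 2107: 31 days (August has 31).
Sep 20, 2107 → Oct 20, 2107: 30 days (September has 30).
Oct 20, 2107 → Nov 20, 2107: 31 days (October has 31).
Nov 20, 2107 → Dec 20, 2107: 30 days (November has 30).
Dec 20, 2107 → Dec 22, 2107: 2 days.
Total: 3897 days.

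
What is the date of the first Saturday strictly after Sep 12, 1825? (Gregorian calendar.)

Sep 12, 1825 is a Monday.
From Monday to the next Saturday is 5 days.
Sep 12, 1825 + 5 = Sep 17, 1825.

September 17, 1825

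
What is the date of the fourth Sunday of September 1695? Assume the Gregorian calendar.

September 25, 1695

September 1, 1695 is a Thursday.
The first Sunday is therefore September 4 (3 days later).
The fourth Sunday is 4 + 3×7 = September 25.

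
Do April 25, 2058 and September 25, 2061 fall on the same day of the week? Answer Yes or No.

No

From Apr 25, 2058 to Sep 25, 2061 is 1249 days.
1249 mod 7 = 3, so they are different weekdays.
(Apr 25, 2058 is a Thursday; Sep 25, 2061 is a Sunday.)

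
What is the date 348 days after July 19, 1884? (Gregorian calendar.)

Jul has 31 days: +13 → Aug 1, 1884 (335 left).
Aug has 31 days: +31 → Sep 1, 1884 (304 left).
Sep has 30 days: +30 → Oct 1, 1884 (274 left).
Oct has 31 days: +31 → Nov 1, 1884 (243 left).
Nov has 30 days: +30 → Dec 1, 1884 (213 left).
Dec has 31 days: +31 → Jan 1, 1885 (182 left).
Jan has 31 days: +31 → Feb 1, 1885 (151 left).
Feb has 28 days: +28 → Mar 1, 1885 (123 left).
Mar has 31 days: +31 → Apr 1, 1885 (92 left).
Apr has 30 days: +30 → May 1, 1885 (62 left).
May has 31 days: +31 → Jun 1, 1885 (31 left).
Jun has 30 days: +30 → Jul 1, 1885 (1 left).
+1 → Jul 2, 1885.

July 2, 1885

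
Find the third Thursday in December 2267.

December 1, 2267 is a Sunday.
The first Thursday is therefore December 5 (4 days later).
The third Thursday is 5 + 2×7 = December 19.

December 19, 2267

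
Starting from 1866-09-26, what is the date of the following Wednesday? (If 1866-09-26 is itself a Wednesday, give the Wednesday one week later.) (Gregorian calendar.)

Sep 26, 1866 is a Wednesday.
From Wednesday to the next Wednesday is 7 days.
Sep 26, 1866 + 7 = Oct 3, 1866.

October 3, 1866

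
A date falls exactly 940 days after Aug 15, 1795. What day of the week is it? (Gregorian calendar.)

Aug 15, 1795 is a Saturday.
940 mod 7 = 2, so 940 days after a Saturday is Saturday + 2 = Monday.

Monday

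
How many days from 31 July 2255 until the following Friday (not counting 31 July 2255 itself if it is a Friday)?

3

Jul 31, 2255 is a Tuesday.
From Tuesday to the next Friday is 3 days.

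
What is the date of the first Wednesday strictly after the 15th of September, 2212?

September 16, 2212

Sep 15, 2212 is a Tuesday.
From Tuesday to the next Wednesday is 1 day.
Sep 15, 2212 + 1 = Sep 16, 2212.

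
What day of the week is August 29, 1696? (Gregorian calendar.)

Doomsday rule: the anchor day for the 1600s is Tuesday. For year 96: 96÷12 = 8 r 0, and 0÷4 = 0, so 8+0+0 = 8.
Tuesday + 8 ≡ Wednesday — that's 1696's doomsday.
In August the doomsday date is Aug 8.
Aug 29 is 21 days after Aug 8; 21 mod 7 = 0, so Wednesday + 0 = Wednesday.

Wednesday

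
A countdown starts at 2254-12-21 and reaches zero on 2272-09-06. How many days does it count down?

6469

Dec 21, 2254 → Dec 21, 2255: 365 days.
Dec 21, 2255 → Dec 21, 2256: 366 days (Feb 29, 2256 is in that span).
Dec 21, 2256 → Dec 21, 2257: 365 days.
Dec 21, 2257 → Dec 21, 2258: 365 days.
Dec 21, 2258 → Dec 21, 2259: 365 days.
Dec 21, 2259 → Dec 21, 2260: 366 days (Feb 29, 2260 is in that span).
Dec 21, 2260 → Dec 21, 2261: 365 days.
Dec 21, 2261 → Dec 21, 2262: 365 days.
Dec 21, 2262 → Dec 21, 2263: 365 days.
Dec 21, 2263 → Dec 21, 2264: 366 days (Feb 29, 2264 is in that span).
Dec 21, 2264 → Dec 21, 2265: 365 days.
Dec 21, 2265 → Dec 21, 2266: 365 days.
Dec 21, 2266 → Dec 21, 2267: 365 days.
Dec 21, 2267 → Dec 21, 2268: 366 days (Feb 29, 2268 is in that span).
Dec 21, 2268 → Dec 21, 2269: 365 days.
Dec 21, 2269 → Dec 21, 2270: 365 days.
Dec 21, 2270 → Dec 21, 2271: 365 days.
Dec 21, 2271 → Jan 21, 2272: 31 days (December has 31).
Jan 21, 2272 → Feb 21, 2272: 31 days (January has 31).
Feb 21, 2272 → Mar 21, 2272: 29 days (February has 29).
Mar 21, 2272 → Apr 21, 2272: 31 days (March has 31).
Apr 21, 2272 → May 21, 2272: 30 days (April has 30).
May 21, 2272 → Jun 21, 2272: 31 days (May has 31).
Jun 21, 2272 → Jul 21, 2272: 30 days (June has 30).
Jul 21, 2272 → Aug 21, 2272: 31 days (July has 31).
Aug 21, 2272 → Sep 6, 2272: 16 days.
Total: 6469 days.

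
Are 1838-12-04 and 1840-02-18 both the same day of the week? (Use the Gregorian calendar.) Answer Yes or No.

Yes

From Dec 4, 1838 to Feb 18, 1840 is 441 days.
441 mod 7 = 0, so they are the same weekday.
(Dec 4, 1838 is a Tuesday; Feb 18, 1840 is a Tuesday.)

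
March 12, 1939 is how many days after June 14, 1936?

Jun 14, 1936 → Jun 14, 1937: 365 days.
Jun 14, 1937 → Jun 14, 1938: 365 days.
Jun 14, 1938 → Jul 14, 1938: 30 days (June has 30).
Jul 14, 1938 → Aug 14, 1938: 31 days (July has 31).
Aug 14, 1938 → Sep 14, 1938: 31 days (August has 31).
Sep 14, 1938 → Oct 14, 1938: 30 days (September has 30).
Oct 14, 1938 → Nov 14, 1938: 31 days (October has 31).
Nov 14, 1938 → Dec 14, 1938: 30 days (November has 30).
Dec 14, 1938 → Jan 14, 1939: 31 days (December has 31).
Jan 14, 1939 → Feb 14, 1939: 31 days (January has 31).
Feb 14, 1939 → Mar 12, 1939: 26 days.
Total: 1001 days.

1001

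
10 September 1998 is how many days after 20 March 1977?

Mar 20, 1977 → Mar 20, 1978: 365 days.
Mar 20, 1978 → Mar 20, 1979: 365 days.
Mar 20, 1979 → Mar 20, 1980: 366 days (Feb 29, 1980 is in that span).
Mar 20, 1980 → Mar 20, 1981: 365 days.
Mar 20, 1981 → Mar 20, 1982: 365 days.
Mar 20, 1982 → Mar 20, 1983: 365 days.
Mar 20, 1983 → Mar 20, 1984: 366 days (Feb 29, 1984 is in that span).
Mar 20, 1984 → Mar 20, 1985: 365 days.
Mar 20, 1985 → Mar 20, 1986: 365 days.
Mar 20, 1986 → Mar 20, 1987: 365 days.
Mar 20, 1987 → Mar 20, 1988: 366 days (Feb 29, 1988 is in that span).
Mar 20, 1988 → Mar 20, 1989: 365 days.
Mar 20, 1989 → Mar 20, 1990: 365 days.
Mar 20, 1990 → Mar 20, 1991: 365 days.
Mar 20, 1991 → Mar 20, 1992: 366 days (Feb 29, 1992 is in that span).
Mar 20, 1992 → Mar 20, 1993: 365 days.
Mar 20, 1993 → Mar 20, 1994: 365 days.
Mar 20, 1994 → Mar 20, 1995: 365 days.
Mar 20, 1995 → Mar 20, 1996: 366 days (Feb 29, 1996 is in that span).
Mar 20, 1996 → Mar 20, 1997: 365 days.
Mar 20, 1997 → Mar 20, 1998: 365 days.
Mar 20, 1998 → Apr 20, 1998: 31 days (March has 31).
Apr 20, 1998 → May 20, 1998: 30 days (April has 30).
May 20, 1998 → Jun 20, 1998: 31 days (May has 31).
Jun 20, 1998 → Jul 20, 1998: 30 days (June has 30).
Jul 20, 1998 → Aug 20, 1998: 31 days (July has 31).
Aug 20, 1998 → Sep 10, 1998: 21 days.
Total: 7844 days.

7844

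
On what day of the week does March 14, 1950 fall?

Tuesday

Doomsday rule: the anchor day for the 1900s is Wednesday. For year 50: 50÷12 = 4 r 2, and 2÷4 = 0, so 4+2+0 = 6.
Wednesday + 6 ≡ Tuesday — that's 1950's doomsday.
In March the doomsday date is Mar 14.
Mar 14 is the doomsday itself: Tuesday.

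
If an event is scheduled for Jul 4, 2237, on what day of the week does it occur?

Tuesday

January 1, 2237 is a Sunday.
Jan 1, 2237 → Feb 1, 2237: 31 days (January has 31).
Feb 1, 2237 → Mar 1, 2237: 28 days (February has 28).
Mar 1, 2237 → Apr 1, 2237: 31 days (March has 31).
Apr 1, 2237 → May 1, 2237: 30 days (April has 30).
May 1, 2237 → Jun 1, 2237: 31 days (May has 31).
Jun 1, 2237 → Jul 1, 2237: 30 days (June has 30).
Jul 1, 2237 → Jul 4, 2237: 3 days.
Total: 184 days.
184 mod 7 = 2, so Sunday + 2 = Tuesday.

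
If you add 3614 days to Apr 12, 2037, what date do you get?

March 5, 2047

+365 (one year) → Apr 12, 2038 (3249 left).
+365 (one year) → Apr 12, 2039 (2884 left).
+366 (one year; includes Feb 29, 2040) → Apr 12, 2040 (2518 left).
+365 (one year) → Apr 12, 2041 (2153 left).
+365 (one year) → Apr 12, 2042 (1788 left).
+365 (one year) → Apr 12, 2043 (1423 left).
+366 (one year; includes Feb 29, 2044) → Apr 12, 2044 (1057 left).
+365 (one year) → Apr 12, 2045 (692 left).
+365 (one year) → Apr 12, 2046 (327 left).
Apr has 30 days: +19 → May 1, 2046 (308 left).
May has 31 days: +31 → Jun 1, 2046 (277 left).
Jun has 30 days: +30 → Jul 1, 2046 (247 left).
Jul has 31 days: +31 → Aug 1, 2046 (216 left).
Aug has 31 days: +31 → Sep 1, 2046 (185 left).
Sep has 30 days: +30 → Oct 1, 2046 (155 left).
Oct has 31 days: +31 → Nov 1, 2046 (124 left).
Nov has 30 days: +30 → Dec 1, 2046 (94 left).
Dec has 31 days: +31 → Jan 1, 2047 (63 left).
Jan has 31 days: +31 → Feb 1, 2047 (32 left).
Feb has 28 days: +28 → Mar 1, 2047 (4 left).
+4 → Mar 5, 2047.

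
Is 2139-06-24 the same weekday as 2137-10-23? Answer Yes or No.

Yes

From Oct 23, 2137 to Jun 24, 2139 is 609 days.
609 mod 7 = 0, so they are the same weekday.
(Oct 23, 2137 is a Wednesday; Jun 24, 2139 is a Wednesday.)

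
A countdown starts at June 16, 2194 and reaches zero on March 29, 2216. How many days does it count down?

Jun 16, 2194 → Jun 16, 2195: 365 days.
Jun 16, 2195 → Jun 16, 2196: 366 days (Feb 29, 2196 is in that span).
Jun 16, 2196 → Jun 16, 2197: 365 days.
Jun 16, 2197 → Jun 16, 2198: 365 days.
Jun 16, 2198 → Jun 16, 2199: 365 days.
Jun 16, 2199 → Jun 16, 2200: 365 days.
Jun 16, 2200 → Jun 16, 2201: 365 days.
Jun 16, 2201 → Jun 16, 2202: 365 days.
Jun 16, 2202 → Jun 16, 2203: 365 days.
Jun 16, 2203 → Jun 16, 2204: 366 days (Feb 29, 2204 is in that span).
Jun 16, 2204 → Jun 16, 2205: 365 days.
Jun 16, 2205 → Jun 16, 2206: 365 days.
Jun 16, 2206 → Jun 16, 2207: 365 days.
Jun 16, 2207 → Jun 16, 2208: 366 days (Feb 29, 2208 is in that span).
Jun 16, 2208 → Jun 16, 2209: 365 days.
Jun 16, 2209 → Jun 16, 2210: 365 days.
Jun 16, 2210 → Jun 16, 2211: 365 days.
Jun 16, 2211 → Jun 16, 2212: 366 days (Feb 29, 2212 is in that span).
Jun 16, 2212 → Jun 16, 2213: 365 days.
Jun 16, 2213 → Jun 16, 2214: 365 days.
Jun 16, 2214 → Jun 16, 2215: 365 days.
Jun 16, 2215 → Jul 16, 2215: 30 days (June has 30).
Jul 16, 2215 → Aug 16, 2215: 31 days (July has 31).
Aug 16, 2215 → Sep 16, 2215: 31 days (August has 31).
Sep 16, 2215 → Oct 16, 2215: 30 days (September has 30).
Oct 16, 2215 → Nov 16, 2215: 31 days (October has 31).
Nov 16, 2215 → Dec 16, 2215: 30 days (November has 30).
Dec 16, 2215 → Jan 16, 2216: 31 days (December has 31).
Jan 16, 2216 → Feb 16, 2216: 31 days (January has 31).
Feb 16, 2216 → Mar 16, 2216: 29 days (February has 29).
Mar 16, 2216 → Mar 29, 2216: 13 days.
Total: 7956 days.

7956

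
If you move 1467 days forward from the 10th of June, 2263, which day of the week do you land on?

First find the weekday of Jun 10, 2263. Doomsday rule: the anchor day for the 2200s is Friday. For year 63: 63÷12 = 5 r 3, and 3÷4 = 0, so 5+3+0 = 8.
Friday + 8 ≡ Saturday — that's 2263's doomsday.
In June the doomsday date is Jun 6.
Jun 10 is 4 days after Jun 6; 4 mod 7 = 4, so Saturday + 4 = Wednesday.
1467 mod 7 = 4, so 1467 days after a Wednesday is Wednesday + 4 = Sunday.

Sunday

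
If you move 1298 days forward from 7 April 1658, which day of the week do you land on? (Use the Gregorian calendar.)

Apr 7, 1658 is a Sunday.
1298 mod 7 = 3, so 1298 days after a Sunday is Sunday + 3 = Wednesday.

Wednesday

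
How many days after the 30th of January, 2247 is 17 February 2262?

5497

Jan 30, 2247 → Jan 30, 2248: 365 days.
Jan 30, 2248 → Jan 30, 2249: 366 days (Feb 29, 2248 is in that span).
Jan 30, 2249 → Jan 30, 2250: 365 days.
Jan 30, 2250 → Jan 30, 2251: 365 days.
Jan 30, 2251 → Jan 30, 2252: 365 days.
Jan 30, 2252 → Jan 30, 2253: 366 days (Feb 29, 2252 is in that span).
Jan 30, 2253 → Jan 30, 2254: 365 days.
Jan 30, 2254 → Jan 30, 2255: 365 days.
Jan 30, 2255 → Jan 30, 2256: 365 days.
Jan 30, 2256 → Jan 30, 2257: 366 days (Feb 29, 2256 is in that span).
Jan 30, 2257 → Jan 30, 2258: 365 days.
Jan 30, 2258 → Jan 30, 2259: 365 days.
Jan 30, 2259 → Jan 30, 2260: 365 days.
Jan 30, 2260 → Jan 30, 2261: 366 days (Feb 29, 2260 is in that span).
Jan 30, 2261 → Feb 28, 2261: 29 days (January has 31).
Feb 28, 2261 → Mar 28, 2261: 28 days (February has 28).
Mar 28, 2261 → Apr 28, 2261: 31 days (March has 31).
Apr 28, 2261 → May 28, 2261: 30 days (April has 30).
May 28, 2261 → Jun 28, 2261: 31 days (May has 31).
Jun 28, 2261 → Jul 28, 2261: 30 days (June has 30).
Jul 28, 2261 → Aug 28, 2261: 31 days (July has 31).
Aug 28, 2261 → Sep 28, 2261: 31 days (August has 31).
Sep 28, 2261 → Oct 28, 2261: 30 days (September has 30).
Oct 28, 2261 → Nov 28, 2261: 31 days (October has 31).
Nov 28, 2261 → Dec 28, 2261: 30 days (November has 30).
Dec 28, 2261 → Jan 28, 2262: 31 days (December has 31).
Jan 28, 2262 → Feb 17, 2262: 20 days.
Total: 5497 days.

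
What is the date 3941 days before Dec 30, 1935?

March 16, 1925

−365 (one year) → Dec 30, 1934 (3576 left).
−365 (one year) → Dec 30, 1933 (3211 left).
−365 (one year) → Dec 30, 1932 (2846 left).
−366 (one year; includes Feb 29, 1932) → Dec 30, 1931 (2480 left).
−365 (one year) → Dec 30, 1930 (2115 left).
−365 (one year) → Dec 30, 1929 (1750 left).
−365 (one year) → Dec 30, 1928 (1385 left).
−366 (one year; includes Feb 29, 1928) → Dec 30, 1927 (1019 left).
−365 (one year) → Dec 30, 1926 (654 left).
−365 (one year) → Dec 30, 1925 (289 left).
−30 → Nov 30, 1925 (end of Nov, 30 days; 259 left).
−30 → Oct 31, 1925 (end of Oct, 31 days; 229 left).
−31 → Sep 30, 1925 (end of Sep, 30 days; 198 left).
−30 → Aug 31, 1925 (end of Aug, 31 days; 168 left).
−31 → Jul 31, 1925 (end of Jul, 31 days; 137 left).
−31 → Jun 30, 1925 (end of Jun, 30 days; 106 left).
−30 → May 31, 1925 (end of May, 31 days; 76 left).
−31 → Apr 30, 1925 (end of Apr, 30 days; 45 left).
−30 → Mar 31, 1925 (end of Mar, 31 days; 15 left).
−15 → Mar 16, 1925.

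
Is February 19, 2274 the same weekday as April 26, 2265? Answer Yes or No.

From Apr 26, 2265 to Feb 19, 2274 is 3221 days.
3221 mod 7 = 1, so they are different weekdays.
(Apr 26, 2265 is a Wednesday; Feb 19, 2274 is a Thursday.)

No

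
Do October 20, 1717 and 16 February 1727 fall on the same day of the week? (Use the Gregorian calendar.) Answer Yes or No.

From Oct 20, 1717 to Feb 16, 1727 is 3406 days.
3406 mod 7 = 4, so they are different weekdays.
(Oct 20, 1717 is a Wednesday; Feb 16, 1727 is a Sunday.)

No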